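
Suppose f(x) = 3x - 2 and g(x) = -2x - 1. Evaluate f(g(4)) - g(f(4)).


-8


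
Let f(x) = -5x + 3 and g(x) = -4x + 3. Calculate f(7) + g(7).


f(7) = -32
g(7) = -25
Sum = -57

-57


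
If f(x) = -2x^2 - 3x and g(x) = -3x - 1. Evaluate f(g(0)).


g(0) = -1
f(-1) = (-2)*(-1)^2 - 3*(-1) = 1

1


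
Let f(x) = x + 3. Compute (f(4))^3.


f(4) = 7
(7)^3 = 343

343


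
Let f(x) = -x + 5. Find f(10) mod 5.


f(10) = -5
-5 mod 5 = 0

0


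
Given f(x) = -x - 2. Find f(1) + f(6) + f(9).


f(1) = -3
f(6) = -8
f(9) = -11
Sum = -22

-22


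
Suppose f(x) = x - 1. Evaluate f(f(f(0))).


-3


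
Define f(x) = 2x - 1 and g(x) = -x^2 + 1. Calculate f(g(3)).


-17


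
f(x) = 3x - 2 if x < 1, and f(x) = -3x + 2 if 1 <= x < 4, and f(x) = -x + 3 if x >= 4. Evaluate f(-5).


-17


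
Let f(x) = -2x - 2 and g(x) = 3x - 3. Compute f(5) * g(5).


f(5) = -12
g(5) = 12
Product = -144

-144


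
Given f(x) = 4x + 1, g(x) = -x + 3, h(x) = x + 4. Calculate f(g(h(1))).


h(1) = 5
g(5) = -2
f(-2) = -7

-7


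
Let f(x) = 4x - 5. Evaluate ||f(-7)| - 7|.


f(-7) = -33
|-33| = 33
|33 - 7| = 26

26


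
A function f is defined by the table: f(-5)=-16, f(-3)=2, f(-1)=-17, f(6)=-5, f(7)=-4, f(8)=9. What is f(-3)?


Reading from the table at x = -3

2


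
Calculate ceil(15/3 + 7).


15/3 = 5
5 + 7 = 12
ceil(12) = 12

12


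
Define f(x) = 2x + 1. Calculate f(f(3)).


f(3) = 7
f(7) = 15

15


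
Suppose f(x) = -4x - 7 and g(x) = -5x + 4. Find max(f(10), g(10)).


f(10) = -47
g(10) = -46
max = -46

-46


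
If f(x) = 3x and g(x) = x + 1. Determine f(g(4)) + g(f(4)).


28


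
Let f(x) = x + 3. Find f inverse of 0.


Solve x + 3 = 0
x = (0 - 3) / 1 = -3

-3


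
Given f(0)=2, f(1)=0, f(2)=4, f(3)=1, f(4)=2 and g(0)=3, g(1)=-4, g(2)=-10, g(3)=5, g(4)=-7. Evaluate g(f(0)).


f(0) = 2
g(2) = -10

-10


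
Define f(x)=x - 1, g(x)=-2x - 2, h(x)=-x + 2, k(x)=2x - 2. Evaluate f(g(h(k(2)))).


k(2) = 2
h(2) = 0
g(0) = -2
f(-2) = -3

-3


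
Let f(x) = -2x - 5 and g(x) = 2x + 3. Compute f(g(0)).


g(0) = 3
f(3) = -11

-11


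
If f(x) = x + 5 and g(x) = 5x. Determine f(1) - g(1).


1


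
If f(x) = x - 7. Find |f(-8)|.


f(-8) = -15
|-15| = 15

15


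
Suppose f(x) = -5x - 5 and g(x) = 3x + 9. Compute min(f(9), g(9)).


-50


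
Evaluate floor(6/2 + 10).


13


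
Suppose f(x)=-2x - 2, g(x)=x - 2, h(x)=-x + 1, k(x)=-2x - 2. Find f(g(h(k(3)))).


k(3) = -8
h(-8) = 9
g(9) = 7
f(7) = -16

-16


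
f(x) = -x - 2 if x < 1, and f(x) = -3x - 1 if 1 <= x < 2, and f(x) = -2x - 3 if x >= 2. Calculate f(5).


-13


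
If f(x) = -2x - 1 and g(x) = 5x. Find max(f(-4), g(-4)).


f(-4) = 7
g(-4) = -20
max = 7

7


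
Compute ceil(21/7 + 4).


21/7 = 3
3 + 4 = 7
ceil(7) = 7

7


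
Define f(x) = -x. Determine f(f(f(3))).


f(3) = -3
f(-3) = 3
f(3) = -3

-3


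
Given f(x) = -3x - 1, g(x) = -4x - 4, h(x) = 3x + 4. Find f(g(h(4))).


h(4) = 16
g(16) = -68
f(-68) = 203

203


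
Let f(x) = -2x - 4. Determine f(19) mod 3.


f(19) = -42
-42 mod 3 = 0

0


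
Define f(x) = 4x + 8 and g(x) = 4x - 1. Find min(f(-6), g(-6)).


f(-6) = -16
g(-6) = -25
min = -25

-25


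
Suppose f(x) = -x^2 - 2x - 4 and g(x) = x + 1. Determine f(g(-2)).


g(-2) = -1
f(-1) = (-1)*(-1)^2 - 2*(-1) - 4 = -3

-3


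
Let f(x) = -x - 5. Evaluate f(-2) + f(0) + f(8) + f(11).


f(-2) = -3
f(0) = -5
f(8) = -13
f(11) = -16
Sum = -37

-37


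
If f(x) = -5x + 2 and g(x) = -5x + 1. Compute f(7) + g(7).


f(7) = -33
g(7) = -34
Sum = -67

-67


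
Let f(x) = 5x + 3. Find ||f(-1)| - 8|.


f(-1) = -2
|-2| = 2
|2 - 8| = 6

6


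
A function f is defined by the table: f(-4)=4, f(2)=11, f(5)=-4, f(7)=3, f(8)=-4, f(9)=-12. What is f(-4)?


4


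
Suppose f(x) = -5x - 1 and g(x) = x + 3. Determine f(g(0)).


-16


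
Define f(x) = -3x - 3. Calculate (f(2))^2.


f(2) = -9
(-9)^2 = 81

81


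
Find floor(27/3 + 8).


27/3 = 9
9 + 8 = 17
floor(17) = 17

17


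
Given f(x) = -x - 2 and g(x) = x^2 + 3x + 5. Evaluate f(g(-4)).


g(-4) = 9
f(9) = -11

-11


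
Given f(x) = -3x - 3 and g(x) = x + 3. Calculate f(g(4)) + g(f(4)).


f(g(4)) = -24
g(f(4)) = -12
Sum = -36

-36


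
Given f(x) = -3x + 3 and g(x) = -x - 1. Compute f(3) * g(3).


f(3) = -6
g(3) = -4
Product = 24

24


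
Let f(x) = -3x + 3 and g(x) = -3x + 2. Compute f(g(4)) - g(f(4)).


f(g(4)) = 33
g(f(4)) = 29
Difference = 4

4


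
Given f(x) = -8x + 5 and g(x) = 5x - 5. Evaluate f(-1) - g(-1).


23


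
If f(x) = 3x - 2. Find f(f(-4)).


f(-4) = -14
f(-14) = -44

-44


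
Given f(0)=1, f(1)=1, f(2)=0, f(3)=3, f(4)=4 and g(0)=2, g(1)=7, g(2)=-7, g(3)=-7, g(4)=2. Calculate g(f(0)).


f(0) = 1
g(1) = 7

7


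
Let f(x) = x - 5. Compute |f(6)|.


f(6) = 1
|1| = 1

1


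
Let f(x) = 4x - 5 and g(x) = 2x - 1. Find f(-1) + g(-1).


f(-1) = -9
g(-1) = -3
Sum = -12

-12


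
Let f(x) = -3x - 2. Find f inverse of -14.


Solve -3x - 2 = -14
x = (-14 + 2) / (-3) = 4

4


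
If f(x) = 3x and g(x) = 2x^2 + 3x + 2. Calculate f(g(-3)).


g(-3) = 11
f(11) = 33

33


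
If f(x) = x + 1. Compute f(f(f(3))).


f(3) = 4
f(4) = 5
f(5) = 6

6


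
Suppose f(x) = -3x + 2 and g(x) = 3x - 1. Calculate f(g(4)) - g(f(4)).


f(g(4)) = -31
g(f(4)) = -31
Difference = 0

0


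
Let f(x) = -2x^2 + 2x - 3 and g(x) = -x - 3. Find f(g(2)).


g(2) = -5
f(-5) = (-2)*(-5)^2 + 2*(-5) - 3 = -63

-63


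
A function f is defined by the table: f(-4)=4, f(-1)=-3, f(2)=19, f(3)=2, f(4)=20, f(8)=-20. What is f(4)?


Reading from the table at x = 4

20


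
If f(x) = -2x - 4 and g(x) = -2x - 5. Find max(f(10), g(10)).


f(10) = -24
g(10) = -25
max = -24

-24


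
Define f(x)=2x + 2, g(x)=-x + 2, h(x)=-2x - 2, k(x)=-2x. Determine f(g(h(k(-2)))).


k(-2) = 4
h(4) = -10
g(-10) = 12
f(12) = 26

26


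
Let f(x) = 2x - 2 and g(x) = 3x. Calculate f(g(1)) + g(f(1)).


f(g(1)) = 4
g(f(1)) = 0
Sum = 4

4


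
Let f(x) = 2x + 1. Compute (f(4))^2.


f(4) = 9
(9)^2 = 81

81


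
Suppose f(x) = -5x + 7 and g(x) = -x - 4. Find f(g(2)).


g(2) = -6
f(-6) = 37

37


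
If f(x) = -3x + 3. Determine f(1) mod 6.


f(1) = 0
0 mod 6 = 0

0


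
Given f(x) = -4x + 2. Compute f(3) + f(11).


f(3) = -10
f(11) = -42
Sum = -52

-52


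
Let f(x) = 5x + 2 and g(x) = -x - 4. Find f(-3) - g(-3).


f(-3) = -13
g(-3) = -1
Difference = -12

-12


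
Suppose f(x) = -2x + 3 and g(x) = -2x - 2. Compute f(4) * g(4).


f(4) = -5
g(4) = -10
Product = 50

50


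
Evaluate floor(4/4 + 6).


4/4 = 1
1 + 6 = 7
floor(7) = 7

7


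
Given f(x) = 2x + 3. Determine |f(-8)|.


f(-8) = -13
|-13| = 13

13


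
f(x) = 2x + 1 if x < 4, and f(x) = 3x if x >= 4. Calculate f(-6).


-6 satisfies x < 4
f(-6) = -11

-11


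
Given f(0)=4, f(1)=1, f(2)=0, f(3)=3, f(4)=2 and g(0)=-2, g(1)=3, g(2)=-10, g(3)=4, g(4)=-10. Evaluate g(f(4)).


f(4) = 2
g(2) = -10

-10


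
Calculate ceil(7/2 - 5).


-1


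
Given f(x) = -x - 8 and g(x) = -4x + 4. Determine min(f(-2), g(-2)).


f(-2) = -6
g(-2) = 12
min = -6

-6


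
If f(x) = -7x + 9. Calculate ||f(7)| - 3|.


f(7) = -40
|-40| = 40
|40 - 3| = 37

37


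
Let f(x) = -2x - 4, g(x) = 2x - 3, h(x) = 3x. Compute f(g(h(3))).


h(3) = 9
g(9) = 15
f(15) = -34

-34


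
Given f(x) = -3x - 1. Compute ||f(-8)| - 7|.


f(-8) = 23
|23| = 23
|23 - 7| = 16

16


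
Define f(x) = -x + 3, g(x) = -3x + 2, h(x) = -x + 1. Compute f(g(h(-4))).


h(-4) = 5
g(5) = -13
f(-13) = 16

16


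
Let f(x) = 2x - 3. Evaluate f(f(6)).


f(6) = 9
f(9) = 15

15


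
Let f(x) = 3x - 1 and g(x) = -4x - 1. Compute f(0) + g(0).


f(0) = -1
g(0) = -1
Sum = -2

-2


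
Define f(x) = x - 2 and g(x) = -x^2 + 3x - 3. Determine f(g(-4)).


g(-4) = -31
f(-31) = -33

-33


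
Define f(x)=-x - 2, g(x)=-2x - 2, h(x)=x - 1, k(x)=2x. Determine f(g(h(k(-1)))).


k(-1) = -2
h(-2) = -3
g(-3) = 4
f(4) = -6

-6


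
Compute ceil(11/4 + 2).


11/4 = 2.75
2.75 + 2 = 4.75
ceil(4.75) = 5

5


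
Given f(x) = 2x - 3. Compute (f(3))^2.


f(3) = 3
(3)^2 = 9

9


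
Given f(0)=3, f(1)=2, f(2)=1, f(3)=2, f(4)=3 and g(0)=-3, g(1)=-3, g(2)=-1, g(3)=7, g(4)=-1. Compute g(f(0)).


7


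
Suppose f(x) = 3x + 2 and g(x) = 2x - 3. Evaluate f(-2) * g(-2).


f(-2) = -4
g(-2) = -7
Product = 28

28


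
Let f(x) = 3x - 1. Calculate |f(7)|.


f(7) = 20
|20| = 20

20


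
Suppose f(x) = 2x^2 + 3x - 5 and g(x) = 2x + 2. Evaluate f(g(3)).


g(3) = 8
f(8) = 2*(8)^2 + 3*(8) - 5 = 147

147


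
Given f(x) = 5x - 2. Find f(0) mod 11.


f(0) = -2
-2 mod 11 = 9

9


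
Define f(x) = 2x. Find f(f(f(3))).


f(3) = 6
f(6) = 12
f(12) = 24

24


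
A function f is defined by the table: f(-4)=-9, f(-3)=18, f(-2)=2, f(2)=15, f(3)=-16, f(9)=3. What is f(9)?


Reading from the table at x = 9

3


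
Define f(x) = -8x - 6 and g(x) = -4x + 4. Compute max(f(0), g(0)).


f(0) = -6
g(0) = 4
max = 4

4


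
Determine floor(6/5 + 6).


6/5 = 1.2
1.2 + 6 = 7.2
floor(7.2) = 7

7


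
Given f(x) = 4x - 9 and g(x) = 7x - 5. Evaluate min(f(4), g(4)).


f(4) = 7
g(4) = 23
min = 7

7


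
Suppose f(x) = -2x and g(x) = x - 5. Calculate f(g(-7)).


g(-7) = -12
f(-12) = 24

24


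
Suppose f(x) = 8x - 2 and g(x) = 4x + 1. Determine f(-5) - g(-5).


f(-5) = -42
g(-5) = -19
Difference = -23

-23


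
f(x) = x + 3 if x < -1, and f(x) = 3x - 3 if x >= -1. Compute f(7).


7 satisfies x >= -1
f(7) = 18

18


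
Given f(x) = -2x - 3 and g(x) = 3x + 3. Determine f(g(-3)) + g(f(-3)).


f(g(-3)) = 9
g(f(-3)) = 12
Sum = 21

21


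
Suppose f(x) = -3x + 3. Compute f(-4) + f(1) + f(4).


f(-4) = 15
f(1) = 0
f(4) = -9
Sum = 6

6


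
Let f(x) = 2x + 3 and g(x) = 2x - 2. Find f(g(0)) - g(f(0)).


-5


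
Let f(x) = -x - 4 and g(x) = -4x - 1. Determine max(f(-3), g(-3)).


f(-3) = -1
g(-3) = 11
max = 11

11


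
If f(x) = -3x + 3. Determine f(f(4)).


f(4) = -9
f(-9) = 30

30


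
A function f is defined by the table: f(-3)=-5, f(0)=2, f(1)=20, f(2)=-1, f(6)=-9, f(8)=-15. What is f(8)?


Reading from the table at x = 8

-15


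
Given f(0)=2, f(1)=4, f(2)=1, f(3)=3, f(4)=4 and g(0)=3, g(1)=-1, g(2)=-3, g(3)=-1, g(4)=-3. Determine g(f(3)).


-1


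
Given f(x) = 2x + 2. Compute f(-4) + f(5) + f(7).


f(-4) = -6
f(5) = 12
f(7) = 16
Sum = 22

22


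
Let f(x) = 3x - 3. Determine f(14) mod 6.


f(14) = 39
39 mod 6 = 3

3


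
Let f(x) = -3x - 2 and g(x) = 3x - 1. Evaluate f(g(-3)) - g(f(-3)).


f(g(-3)) = 28
g(f(-3)) = 20
Difference = 8

8


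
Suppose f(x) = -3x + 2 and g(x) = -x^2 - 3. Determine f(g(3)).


g(3) = -12
f(-12) = 38

38


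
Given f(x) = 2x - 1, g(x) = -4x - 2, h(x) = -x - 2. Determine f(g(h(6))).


h(6) = -8
g(-8) = 30
f(30) = 59

59


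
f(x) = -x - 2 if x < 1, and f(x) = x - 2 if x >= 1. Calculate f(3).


3 satisfies x >= 1
f(3) = 1

1


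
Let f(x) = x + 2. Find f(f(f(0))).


f(0) = 2
f(2) = 4
f(4) = 6

6


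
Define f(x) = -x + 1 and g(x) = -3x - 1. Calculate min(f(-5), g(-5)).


f(-5) = 6
g(-5) = 14
min = 6

6


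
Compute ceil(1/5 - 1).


1/5 = 0.2
0.2 - 1 = -0.8
ceil(-0.8) = 0

0


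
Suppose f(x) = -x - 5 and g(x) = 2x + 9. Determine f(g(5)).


-24


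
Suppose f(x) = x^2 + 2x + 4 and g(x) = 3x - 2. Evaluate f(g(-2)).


g(-2) = -8
f(-8) = 1*(-8)^2 + 2*(-8) + 4 = 52

52


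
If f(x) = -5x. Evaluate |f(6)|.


f(6) = -30
|-30| = 30

30


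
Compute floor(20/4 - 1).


20/4 = 5
5 - 1 = 4
floor(4) = 4

4


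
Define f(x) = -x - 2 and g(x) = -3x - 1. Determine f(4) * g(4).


f(4) = -6
g(4) = -13
Product = 78

78


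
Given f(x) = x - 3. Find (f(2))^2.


f(2) = -1
(-1)^2 = 1

1


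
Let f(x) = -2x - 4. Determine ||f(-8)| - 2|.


f(-8) = 12
|12| = 12
|12 - 2| = 10

10


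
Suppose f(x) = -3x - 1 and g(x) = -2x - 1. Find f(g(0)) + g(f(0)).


f(g(0)) = 2
g(f(0)) = 1
Sum = 3

3


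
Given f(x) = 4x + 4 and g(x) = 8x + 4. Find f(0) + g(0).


f(0) = 4
g(0) = 4
Sum = 8

8


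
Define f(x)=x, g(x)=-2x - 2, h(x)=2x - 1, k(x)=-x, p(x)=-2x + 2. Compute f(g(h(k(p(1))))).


p(1) = 0
k(0) = 0
h(0) = -1
g(-1) = 0
f(0) = 0

0


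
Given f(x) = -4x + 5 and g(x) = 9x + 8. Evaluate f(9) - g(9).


f(9) = -31
g(9) = 89
Difference = -120

-120


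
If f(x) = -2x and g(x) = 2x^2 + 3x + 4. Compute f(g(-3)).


g(-3) = 13
f(13) = -26

-26


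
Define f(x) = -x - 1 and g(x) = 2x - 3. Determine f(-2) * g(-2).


f(-2) = 1
g(-2) = -7
Product = -7

-7


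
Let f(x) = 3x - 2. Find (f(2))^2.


f(2) = 4
(4)^2 = 16

16


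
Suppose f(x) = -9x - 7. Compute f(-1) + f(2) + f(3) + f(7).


f(-1) = 2
f(2) = -25
f(3) = -34
f(7) = -70
Sum = -127

-127


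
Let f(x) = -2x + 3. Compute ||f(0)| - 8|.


f(0) = 3
|3| = 3
|3 - 8| = 5

5


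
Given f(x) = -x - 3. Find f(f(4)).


f(4) = -7
f(-7) = 4

4


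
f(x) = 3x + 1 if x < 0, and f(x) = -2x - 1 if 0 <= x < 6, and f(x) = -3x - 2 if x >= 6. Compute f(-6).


-6 satisfies x < 0
f(-6) = -17

-17


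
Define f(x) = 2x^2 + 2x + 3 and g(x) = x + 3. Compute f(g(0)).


27


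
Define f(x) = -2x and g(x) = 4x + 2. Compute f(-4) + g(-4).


f(-4) = 8
g(-4) = -14
Sum = -6

-6


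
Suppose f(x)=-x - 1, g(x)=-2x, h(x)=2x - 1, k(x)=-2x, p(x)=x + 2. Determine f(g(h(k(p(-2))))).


p(-2) = 0
k(0) = 0
h(0) = -1
g(-1) = 2
f(2) = -3

-3


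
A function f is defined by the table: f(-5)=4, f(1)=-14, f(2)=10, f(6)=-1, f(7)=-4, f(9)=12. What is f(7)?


Reading from the table at x = 7

-4


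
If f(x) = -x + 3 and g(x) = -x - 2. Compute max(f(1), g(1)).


2


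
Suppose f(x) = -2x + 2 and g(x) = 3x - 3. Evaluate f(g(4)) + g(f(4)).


f(g(4)) = -16
g(f(4)) = -21
Sum = -37

-37


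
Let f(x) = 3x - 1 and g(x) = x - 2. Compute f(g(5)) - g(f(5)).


f(g(5)) = 8
g(f(5)) = 12
Difference = -4

-4


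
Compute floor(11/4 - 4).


11/4 = 2.75
2.75 - 4 = -1.25
floor(-1.25) = -2

-2


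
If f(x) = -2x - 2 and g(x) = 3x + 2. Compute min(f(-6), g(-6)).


f(-6) = 10
g(-6) = -16
min = -16

-16


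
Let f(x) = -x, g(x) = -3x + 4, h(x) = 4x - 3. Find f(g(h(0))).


h(0) = -3
g(-3) = 13
f(13) = -13

-13


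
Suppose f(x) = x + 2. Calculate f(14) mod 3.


f(14) = 16
16 mod 3 = 1

1


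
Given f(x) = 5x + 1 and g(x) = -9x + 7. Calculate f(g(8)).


g(8) = -65
f(-65) = -324

-324


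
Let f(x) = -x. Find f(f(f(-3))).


f(-3) = 3
f(3) = -3
f(-3) = 3

3


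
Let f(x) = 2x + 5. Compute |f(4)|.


f(4) = 13
|13| = 13

13


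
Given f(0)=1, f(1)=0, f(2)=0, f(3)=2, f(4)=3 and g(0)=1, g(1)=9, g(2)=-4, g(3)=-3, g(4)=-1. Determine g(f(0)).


f(0) = 1
g(1) = 9

9


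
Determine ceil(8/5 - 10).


-8


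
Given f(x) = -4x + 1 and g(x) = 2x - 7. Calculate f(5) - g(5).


f(5) = -19
g(5) = 3
Difference = -22

-22


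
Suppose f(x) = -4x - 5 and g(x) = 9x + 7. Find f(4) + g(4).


f(4) = -21
g(4) = 43
Sum = 22

22


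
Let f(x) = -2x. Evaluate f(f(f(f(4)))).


64


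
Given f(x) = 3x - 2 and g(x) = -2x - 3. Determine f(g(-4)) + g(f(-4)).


38


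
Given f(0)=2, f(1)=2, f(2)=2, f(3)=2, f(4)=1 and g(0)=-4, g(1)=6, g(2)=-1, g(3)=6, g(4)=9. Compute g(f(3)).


-1


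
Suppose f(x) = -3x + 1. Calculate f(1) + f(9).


f(1) = -2
f(9) = -26
Sum = -28

-28


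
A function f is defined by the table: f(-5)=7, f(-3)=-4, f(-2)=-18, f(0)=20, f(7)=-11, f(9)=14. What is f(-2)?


Reading from the table at x = -2

-18


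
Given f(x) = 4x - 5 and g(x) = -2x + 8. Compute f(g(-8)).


g(-8) = 24
f(24) = 91

91


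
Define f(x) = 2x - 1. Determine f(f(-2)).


f(-2) = -5
f(-5) = -11

-11


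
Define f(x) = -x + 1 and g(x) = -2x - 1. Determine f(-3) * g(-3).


f(-3) = 4
g(-3) = 5
Product = 20

20


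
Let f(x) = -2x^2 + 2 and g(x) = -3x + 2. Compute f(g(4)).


g(4) = -10
f(-10) = (-2)*(-10)^2 + 2 = -198

-198


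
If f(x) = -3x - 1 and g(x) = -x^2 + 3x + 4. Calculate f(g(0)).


g(0) = 4
f(4) = -13

-13


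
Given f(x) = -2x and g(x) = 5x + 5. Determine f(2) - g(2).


f(2) = -4
g(2) = 15
Difference = -19

-19


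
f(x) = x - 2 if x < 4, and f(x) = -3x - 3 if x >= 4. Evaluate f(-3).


-3 satisfies x < 4
f(-3) = -5

-5


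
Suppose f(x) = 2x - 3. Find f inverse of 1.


Solve 2x - 3 = 1
x = (1 + 3) / 2 = 2

2


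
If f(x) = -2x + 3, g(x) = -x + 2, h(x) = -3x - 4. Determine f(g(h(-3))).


h(-3) = 5
g(5) = -3
f(-3) = 9

9


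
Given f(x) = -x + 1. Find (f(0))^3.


f(0) = 1
(1)^3 = 1

1


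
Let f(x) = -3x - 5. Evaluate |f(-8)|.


f(-8) = 19
|19| = 19

19


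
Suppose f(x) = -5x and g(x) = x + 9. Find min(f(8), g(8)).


f(8) = -40
g(8) = 17
min = -40

-40


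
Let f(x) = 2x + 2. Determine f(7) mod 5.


f(7) = 16
16 mod 5 = 1

1


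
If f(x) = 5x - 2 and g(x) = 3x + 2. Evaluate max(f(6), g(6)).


f(6) = 28
g(6) = 20
max = 28

28


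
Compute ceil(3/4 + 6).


3/4 = 0.75
0.75 + 6 = 6.75
ceil(6.75) = 7

7


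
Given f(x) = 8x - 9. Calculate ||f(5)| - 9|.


f(5) = 31
|31| = 31
|31 - 9| = 22

22


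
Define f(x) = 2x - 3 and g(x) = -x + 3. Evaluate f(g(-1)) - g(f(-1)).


f(g(-1)) = 5
g(f(-1)) = 8
Difference = -3

-3


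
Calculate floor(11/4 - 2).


11/4 = 2.75
2.75 - 2 = 0.75
floor(0.75) = 0

0


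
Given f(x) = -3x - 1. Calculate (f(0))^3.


f(0) = -1
(-1)^3 = -1

-1


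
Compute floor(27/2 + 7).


27/2 = 13.5
13.5 + 7 = 20.5
floor(20.5) = 20

20


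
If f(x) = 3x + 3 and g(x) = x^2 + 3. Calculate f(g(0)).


12


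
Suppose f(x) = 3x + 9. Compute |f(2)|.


f(2) = 15
|15| = 15

15


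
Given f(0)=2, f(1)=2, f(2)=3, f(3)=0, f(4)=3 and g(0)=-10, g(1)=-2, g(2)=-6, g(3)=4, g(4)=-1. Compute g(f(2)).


4


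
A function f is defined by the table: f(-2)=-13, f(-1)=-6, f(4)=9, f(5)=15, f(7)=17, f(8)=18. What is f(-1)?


Reading from the table at x = -1

-6


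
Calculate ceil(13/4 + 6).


13/4 = 3.25
3.25 + 6 = 9.25
ceil(9.25) = 10

10


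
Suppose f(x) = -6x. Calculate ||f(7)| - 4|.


f(7) = -42
|-42| = 42
|42 - 4| = 38

38


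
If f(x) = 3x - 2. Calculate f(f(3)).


f(3) = 7
f(7) = 19

19


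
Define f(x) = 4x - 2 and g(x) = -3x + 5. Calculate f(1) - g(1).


f(1) = 2
g(1) = 2
Difference = 0

0


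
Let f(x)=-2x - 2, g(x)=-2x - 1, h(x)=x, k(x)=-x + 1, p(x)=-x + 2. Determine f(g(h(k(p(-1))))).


p(-1) = 3
k(3) = -2
h(-2) = -2
g(-2) = 3
f(3) = -8

-8


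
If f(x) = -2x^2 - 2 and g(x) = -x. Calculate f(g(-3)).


g(-3) = 3
f(3) = (-2)*(3)^2 - 2 = -20

-20


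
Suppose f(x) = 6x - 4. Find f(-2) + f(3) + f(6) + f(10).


f(-2) = -16
f(3) = 14
f(6) = 32
f(10) = 56
Sum = 86

86


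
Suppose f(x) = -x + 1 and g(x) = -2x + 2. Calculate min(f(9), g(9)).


f(9) = -8
g(9) = -16
min = -16

-16


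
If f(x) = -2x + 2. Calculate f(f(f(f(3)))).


38


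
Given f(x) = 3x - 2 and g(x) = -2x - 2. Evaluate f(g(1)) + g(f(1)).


f(g(1)) = -14
g(f(1)) = -4
Sum = -18

-18


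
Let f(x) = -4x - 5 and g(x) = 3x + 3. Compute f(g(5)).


g(5) = 18
f(18) = -77

-77


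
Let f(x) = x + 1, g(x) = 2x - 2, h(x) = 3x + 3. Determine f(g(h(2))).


h(2) = 9
g(9) = 16
f(16) = 17

17


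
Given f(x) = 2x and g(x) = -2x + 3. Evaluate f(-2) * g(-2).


f(-2) = -4
g(-2) = 7
Product = -28

-28


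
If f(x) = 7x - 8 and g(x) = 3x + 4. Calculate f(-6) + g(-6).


f(-6) = -50
g(-6) = -14
Sum = -64

-64


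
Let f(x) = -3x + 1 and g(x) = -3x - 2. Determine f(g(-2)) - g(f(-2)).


f(g(-2)) = -11
g(f(-2)) = -23
Difference = 12

12


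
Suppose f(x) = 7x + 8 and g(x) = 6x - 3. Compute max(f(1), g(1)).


f(1) = 15
g(1) = 3
max = 15

15


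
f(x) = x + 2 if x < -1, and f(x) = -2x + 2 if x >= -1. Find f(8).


8 satisfies x >= -1
f(8) = -14

-14


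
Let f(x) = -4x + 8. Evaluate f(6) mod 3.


2


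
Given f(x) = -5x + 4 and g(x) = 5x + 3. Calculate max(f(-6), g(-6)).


f(-6) = 34
g(-6) = -27
max = 34

34


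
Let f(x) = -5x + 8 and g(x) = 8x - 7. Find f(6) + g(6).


f(6) = -22
g(6) = 41
Sum = 19

19


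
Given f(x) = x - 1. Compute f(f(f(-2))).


-5


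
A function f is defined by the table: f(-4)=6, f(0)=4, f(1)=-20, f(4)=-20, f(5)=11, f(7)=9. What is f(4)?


Reading from the table at x = 4

-20


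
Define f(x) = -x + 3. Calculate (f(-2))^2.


f(-2) = 5
(5)^2 = 25

25


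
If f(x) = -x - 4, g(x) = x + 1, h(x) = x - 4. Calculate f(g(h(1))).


-2


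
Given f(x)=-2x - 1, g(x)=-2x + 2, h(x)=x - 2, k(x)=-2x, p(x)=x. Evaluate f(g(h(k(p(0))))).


p(0) = 0
k(0) = 0
h(0) = -2
g(-2) = 6
f(6) = -13

-13


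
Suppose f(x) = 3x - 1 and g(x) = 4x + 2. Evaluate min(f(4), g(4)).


f(4) = 11
g(4) = 18
min = 11

11


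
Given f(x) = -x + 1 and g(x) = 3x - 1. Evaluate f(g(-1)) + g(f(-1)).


f(g(-1)) = 5
g(f(-1)) = 5
Sum = 10

10


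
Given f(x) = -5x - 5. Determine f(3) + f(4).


-45


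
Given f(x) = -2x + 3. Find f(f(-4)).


f(-4) = 11
f(11) = -19

-19


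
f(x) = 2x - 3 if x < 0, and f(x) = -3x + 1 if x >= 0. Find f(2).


2 satisfies x >= 0
f(2) = -5

-5


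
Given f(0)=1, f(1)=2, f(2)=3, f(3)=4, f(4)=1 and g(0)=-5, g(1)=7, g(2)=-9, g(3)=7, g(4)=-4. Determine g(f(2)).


f(2) = 3
g(3) = 7

7


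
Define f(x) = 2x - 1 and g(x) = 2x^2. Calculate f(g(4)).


63


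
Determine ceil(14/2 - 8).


14/2 = 7
7 - 8 = -1
ceil(-1) = -1

-1


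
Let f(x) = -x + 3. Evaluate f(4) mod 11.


10


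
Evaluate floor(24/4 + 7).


24/4 = 6
6 + 7 = 13
floor(13) = 13

13


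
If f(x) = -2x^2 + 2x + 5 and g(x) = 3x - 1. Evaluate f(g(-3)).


g(-3) = -10
f(-10) = (-2)*(-10)^2 + 2*(-10) + 5 = -215

-215


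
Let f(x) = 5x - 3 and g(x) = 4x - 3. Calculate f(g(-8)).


g(-8) = -35
f(-35) = -178

-178


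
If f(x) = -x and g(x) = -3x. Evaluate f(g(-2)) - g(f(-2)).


f(g(-2)) = -6
g(f(-2)) = -6
Difference = 0

0


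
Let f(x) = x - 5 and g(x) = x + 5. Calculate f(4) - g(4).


-10


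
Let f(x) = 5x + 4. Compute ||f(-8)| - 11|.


f(-8) = -36
|-36| = 36
|36 - 11| = 25

25


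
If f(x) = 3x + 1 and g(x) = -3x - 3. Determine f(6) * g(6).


f(6) = 19
g(6) = -21
Product = -399

-399


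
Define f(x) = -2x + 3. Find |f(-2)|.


f(-2) = 7
|7| = 7

7


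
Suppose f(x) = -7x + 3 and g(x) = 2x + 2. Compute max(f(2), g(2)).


f(2) = -11
g(2) = 6
max = 6

6


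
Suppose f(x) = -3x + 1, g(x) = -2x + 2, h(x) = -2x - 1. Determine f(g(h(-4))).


h(-4) = 7
g(7) = -12
f(-12) = 37

37


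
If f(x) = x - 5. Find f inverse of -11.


Solve x - 5 = -11
x = (-11 + 5) / 1 = -6

-6


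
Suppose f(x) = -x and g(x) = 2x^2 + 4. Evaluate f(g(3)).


g(3) = 22
f(22) = -22

-22


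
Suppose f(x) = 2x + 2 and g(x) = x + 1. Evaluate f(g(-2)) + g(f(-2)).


f(g(-2)) = 0
g(f(-2)) = -1
Sum = -1

-1


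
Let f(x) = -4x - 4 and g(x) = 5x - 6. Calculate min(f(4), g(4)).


f(4) = -20
g(4) = 14
min = -20

-20


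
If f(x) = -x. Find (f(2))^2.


f(2) = -2
(-2)^2 = 4

4


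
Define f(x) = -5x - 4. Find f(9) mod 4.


3


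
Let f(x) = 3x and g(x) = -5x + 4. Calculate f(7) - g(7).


f(7) = 21
g(7) = -31
Difference = 52

52


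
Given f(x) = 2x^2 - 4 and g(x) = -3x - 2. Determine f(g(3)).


g(3) = -11
f(-11) = 2*(-11)^2 - 4 = 238

238


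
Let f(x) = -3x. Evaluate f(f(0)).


0


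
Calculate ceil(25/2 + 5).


25/2 = 12.5
12.5 + 5 = 17.5
ceil(17.5) = 18

18


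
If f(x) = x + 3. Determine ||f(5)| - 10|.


f(5) = 8
|8| = 8
|8 - 10| = 2

2


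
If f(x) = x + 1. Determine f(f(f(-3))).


0


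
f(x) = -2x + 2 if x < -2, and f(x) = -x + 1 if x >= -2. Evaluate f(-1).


-1 satisfies x >= -2
f(-1) = 2

2


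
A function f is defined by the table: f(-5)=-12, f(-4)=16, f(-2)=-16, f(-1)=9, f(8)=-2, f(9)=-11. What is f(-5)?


-12


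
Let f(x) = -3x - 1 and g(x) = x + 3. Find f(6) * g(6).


f(6) = -19
g(6) = 9
Product = -171

-171


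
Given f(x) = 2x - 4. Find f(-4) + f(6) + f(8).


f(-4) = -12
f(6) = 8
f(8) = 12
Sum = 8

8


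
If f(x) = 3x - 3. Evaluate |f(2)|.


f(2) = 3
|3| = 3

3


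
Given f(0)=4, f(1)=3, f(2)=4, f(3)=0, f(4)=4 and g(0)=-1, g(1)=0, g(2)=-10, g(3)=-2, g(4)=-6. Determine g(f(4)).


f(4) = 4
g(4) = -6

-6


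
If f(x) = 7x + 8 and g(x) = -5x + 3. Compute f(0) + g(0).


f(0) = 8
g(0) = 3
Sum = 11

11


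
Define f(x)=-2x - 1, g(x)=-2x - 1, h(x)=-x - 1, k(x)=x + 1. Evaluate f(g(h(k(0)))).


k(0) = 1
h(1) = -2
g(-2) = 3
f(3) = -7

-7


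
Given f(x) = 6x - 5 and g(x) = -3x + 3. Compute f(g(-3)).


g(-3) = 12
f(12) = 67

67


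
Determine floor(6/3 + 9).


6/3 = 2
2 + 9 = 11
floor(11) = 11

11


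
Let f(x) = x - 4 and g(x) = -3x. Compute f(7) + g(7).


-18


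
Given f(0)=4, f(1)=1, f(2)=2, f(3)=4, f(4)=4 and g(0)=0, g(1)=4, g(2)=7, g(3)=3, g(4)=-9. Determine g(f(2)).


f(2) = 2
g(2) = 7

7


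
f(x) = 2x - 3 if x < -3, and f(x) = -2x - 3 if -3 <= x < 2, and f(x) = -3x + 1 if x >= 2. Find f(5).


5 satisfies x >= 2
f(5) = -14

-14


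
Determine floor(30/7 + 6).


30/7 = 4.2857
4.2857 + 6 = 10.2857
floor(10.2857) = 10

10


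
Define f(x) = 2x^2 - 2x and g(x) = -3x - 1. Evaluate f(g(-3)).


g(-3) = 8
f(8) = 2*(8)^2 - 2*(8) = 112

112


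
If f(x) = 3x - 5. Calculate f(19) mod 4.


f(19) = 52
52 mod 4 = 0

0


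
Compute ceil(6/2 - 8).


6/2 = 3
3 - 8 = -5
ceil(-5) = -5

-5


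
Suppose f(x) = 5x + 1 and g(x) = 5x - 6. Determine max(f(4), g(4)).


f(4) = 21
g(4) = 14
max = 21

21


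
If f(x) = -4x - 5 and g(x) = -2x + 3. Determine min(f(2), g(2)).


f(2) = -13
g(2) = -1
min = -13

-13


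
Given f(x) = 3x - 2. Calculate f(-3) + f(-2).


f(-3) = -11
f(-2) = -8
Sum = -19

-19


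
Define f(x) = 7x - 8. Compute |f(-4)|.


f(-4) = -36
|-36| = 36

36


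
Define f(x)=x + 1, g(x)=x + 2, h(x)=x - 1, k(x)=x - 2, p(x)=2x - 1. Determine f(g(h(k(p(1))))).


p(1) = 1
k(1) = -1
h(-1) = -2
g(-2) = 0
f(0) = 1

1


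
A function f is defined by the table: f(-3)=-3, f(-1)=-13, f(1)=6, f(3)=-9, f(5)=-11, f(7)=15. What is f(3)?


Reading from the table at x = 3

-9


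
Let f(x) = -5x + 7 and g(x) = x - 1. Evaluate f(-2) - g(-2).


f(-2) = 17
g(-2) = -3
Difference = 20

20


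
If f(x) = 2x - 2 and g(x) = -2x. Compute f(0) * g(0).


f(0) = -2
g(0) = 0
Product = 0

0


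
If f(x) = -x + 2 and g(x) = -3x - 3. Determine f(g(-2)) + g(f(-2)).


f(g(-2)) = -1
g(f(-2)) = -15
Sum = -16

-16


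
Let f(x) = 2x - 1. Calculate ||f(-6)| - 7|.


f(-6) = -13
|-13| = 13
|13 - 7| = 6

6


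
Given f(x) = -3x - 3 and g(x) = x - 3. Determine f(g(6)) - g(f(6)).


f(g(6)) = -12
g(f(6)) = -24
Difference = 12

12


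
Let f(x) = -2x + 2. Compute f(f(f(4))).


f(4) = -6
f(-6) = 14
f(14) = -26

-26


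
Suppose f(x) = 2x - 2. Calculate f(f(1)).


f(1) = 0
f(0) = -2

-2


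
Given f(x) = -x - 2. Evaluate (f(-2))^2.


f(-2) = 0
(0)^2 = 0

0


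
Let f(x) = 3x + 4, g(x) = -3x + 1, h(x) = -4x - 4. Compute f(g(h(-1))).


h(-1) = 0
g(0) = 1
f(1) = 7

7


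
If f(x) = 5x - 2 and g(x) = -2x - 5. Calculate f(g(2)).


-47


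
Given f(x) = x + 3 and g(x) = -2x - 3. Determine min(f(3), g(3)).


-9


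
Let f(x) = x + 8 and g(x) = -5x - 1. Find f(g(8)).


g(8) = -41
f(-41) = -33

-33


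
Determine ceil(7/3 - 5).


7/3 = 2.3333
2.3333 - 5 = -2.6667
ceil(-2.6667) = -2

-2


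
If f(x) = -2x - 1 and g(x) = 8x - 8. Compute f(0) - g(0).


f(0) = -1
g(0) = -8
Difference = 7

7


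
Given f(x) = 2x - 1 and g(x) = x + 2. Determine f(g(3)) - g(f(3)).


f(g(3)) = 9
g(f(3)) = 7
Difference = 2

2


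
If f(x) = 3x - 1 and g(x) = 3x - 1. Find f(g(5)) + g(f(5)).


f(g(5)) = 41
g(f(5)) = 41
Sum = 82

82


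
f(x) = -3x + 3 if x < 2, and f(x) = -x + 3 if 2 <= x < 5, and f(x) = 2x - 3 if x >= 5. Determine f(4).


4 satisfies 2 <= x < 5
f(4) = -1

-1


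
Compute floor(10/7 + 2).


10/7 = 1.4286
1.4286 + 2 = 3.4286
floor(3.4286) = 3

3


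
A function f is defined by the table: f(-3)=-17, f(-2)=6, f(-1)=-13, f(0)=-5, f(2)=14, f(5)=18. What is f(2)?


Reading from the table at x = 2

14


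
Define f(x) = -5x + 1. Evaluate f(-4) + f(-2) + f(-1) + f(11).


f(-4) = 21
f(-2) = 11
f(-1) = 6
f(11) = -54
Sum = -16

-16


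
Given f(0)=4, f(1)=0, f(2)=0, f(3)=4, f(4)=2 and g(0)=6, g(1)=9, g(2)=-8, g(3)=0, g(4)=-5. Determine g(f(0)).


-5


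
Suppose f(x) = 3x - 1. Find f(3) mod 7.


f(3) = 8
8 mod 7 = 1

1


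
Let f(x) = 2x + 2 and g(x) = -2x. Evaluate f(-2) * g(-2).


f(-2) = -2
g(-2) = 4
Product = -8

-8


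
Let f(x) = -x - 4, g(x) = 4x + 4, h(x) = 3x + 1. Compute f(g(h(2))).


-36


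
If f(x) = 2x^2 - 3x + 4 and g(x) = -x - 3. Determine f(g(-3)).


g(-3) = 0
f(0) = 2*(0)^2 - 3*(0) + 4 = 4

4


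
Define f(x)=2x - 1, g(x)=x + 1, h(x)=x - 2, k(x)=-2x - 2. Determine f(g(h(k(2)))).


k(2) = -6
h(-6) = -8
g(-8) = -7
f(-7) = -15

-15


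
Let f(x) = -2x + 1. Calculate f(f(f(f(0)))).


f(0) = 1
f(1) = -1
f(-1) = 3
f(3) = -5

-5


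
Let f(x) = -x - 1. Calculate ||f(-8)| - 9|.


f(-8) = 7
|7| = 7
|7 - 9| = 2

2


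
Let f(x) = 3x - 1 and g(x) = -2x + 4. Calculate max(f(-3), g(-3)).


f(-3) = -10
g(-3) = 10
max = 10

10


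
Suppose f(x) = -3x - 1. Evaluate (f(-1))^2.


f(-1) = 2
(2)^2 = 4

4


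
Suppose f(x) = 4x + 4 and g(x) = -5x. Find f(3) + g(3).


f(3) = 16
g(3) = -15
Sum = 1

1


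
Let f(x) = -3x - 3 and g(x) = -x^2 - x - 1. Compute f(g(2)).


g(2) = -7
f(-7) = 18

18


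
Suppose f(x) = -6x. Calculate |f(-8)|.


f(-8) = 48
|48| = 48

48


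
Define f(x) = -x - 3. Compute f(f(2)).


f(2) = -5
f(-5) = 2

2


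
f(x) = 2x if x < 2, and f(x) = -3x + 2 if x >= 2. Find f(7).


7 satisfies x >= 2
f(7) = -19

-19


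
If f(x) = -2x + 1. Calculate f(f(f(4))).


f(4) = -7
f(-7) = 15
f(15) = -29

-29


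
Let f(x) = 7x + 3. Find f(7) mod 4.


0


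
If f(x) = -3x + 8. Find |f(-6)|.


f(-6) = 26
|26| = 26

26


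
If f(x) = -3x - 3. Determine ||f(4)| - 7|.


f(4) = -15
|-15| = 15
|15 - 7| = 8

8


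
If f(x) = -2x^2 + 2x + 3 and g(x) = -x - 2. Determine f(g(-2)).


g(-2) = 0
f(0) = (-2)*(0)^2 + 2*(0) + 3 = 3

3


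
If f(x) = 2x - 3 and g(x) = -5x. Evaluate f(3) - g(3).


18


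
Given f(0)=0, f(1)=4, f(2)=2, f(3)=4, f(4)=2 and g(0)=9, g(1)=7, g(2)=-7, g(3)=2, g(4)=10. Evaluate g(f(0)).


f(0) = 0
g(0) = 9

9


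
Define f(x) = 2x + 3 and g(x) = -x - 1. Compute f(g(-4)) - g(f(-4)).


5


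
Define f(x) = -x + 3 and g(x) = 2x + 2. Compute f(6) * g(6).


f(6) = -3
g(6) = 14
Product = -42

-42


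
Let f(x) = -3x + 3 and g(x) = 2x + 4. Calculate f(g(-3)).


g(-3) = -2
f(-2) = 9

9


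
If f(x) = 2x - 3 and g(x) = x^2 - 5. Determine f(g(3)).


g(3) = 4
f(4) = 5

5


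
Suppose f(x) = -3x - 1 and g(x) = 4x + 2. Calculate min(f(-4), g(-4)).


f(-4) = 11
g(-4) = -14
min = -14

-14


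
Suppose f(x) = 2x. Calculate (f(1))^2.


f(1) = 2
(2)^2 = 4

4


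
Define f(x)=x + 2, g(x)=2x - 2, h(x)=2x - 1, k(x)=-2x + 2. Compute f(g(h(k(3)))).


k(3) = -4
h(-4) = -9
g(-9) = -20
f(-20) = -18

-18


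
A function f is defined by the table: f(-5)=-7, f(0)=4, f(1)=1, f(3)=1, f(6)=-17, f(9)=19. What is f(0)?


Reading from the table at x = 0

4


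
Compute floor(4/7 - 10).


-10


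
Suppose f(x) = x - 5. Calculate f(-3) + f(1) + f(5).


f(-3) = -8
f(1) = -4
f(5) = 0
Sum = -12

-12


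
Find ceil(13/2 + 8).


13/2 = 6.5
6.5 + 8 = 14.5
ceil(14.5) = 15

15


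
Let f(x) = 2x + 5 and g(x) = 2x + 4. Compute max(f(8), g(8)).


f(8) = 21
g(8) = 20
max = 21

21


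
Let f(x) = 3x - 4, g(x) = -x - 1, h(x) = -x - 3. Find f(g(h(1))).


h(1) = -4
g(-4) = 3
f(3) = 5

5


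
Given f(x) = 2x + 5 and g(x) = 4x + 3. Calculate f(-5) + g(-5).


f(-5) = -5
g(-5) = -17
Sum = -22

-22


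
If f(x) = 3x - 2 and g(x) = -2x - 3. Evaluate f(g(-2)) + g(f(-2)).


14


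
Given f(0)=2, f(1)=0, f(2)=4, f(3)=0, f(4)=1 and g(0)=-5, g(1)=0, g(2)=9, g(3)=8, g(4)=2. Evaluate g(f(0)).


f(0) = 2
g(2) = 9

9


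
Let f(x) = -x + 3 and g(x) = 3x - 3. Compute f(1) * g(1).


f(1) = 2
g(1) = 0
Product = 0

0


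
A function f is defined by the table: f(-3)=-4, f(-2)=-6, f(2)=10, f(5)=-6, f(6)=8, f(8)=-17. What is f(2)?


Reading from the table at x = 2

10


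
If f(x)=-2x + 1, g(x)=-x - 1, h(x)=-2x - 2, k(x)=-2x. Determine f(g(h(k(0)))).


k(0) = 0
h(0) = -2
g(-2) = 1
f(1) = -1

-1


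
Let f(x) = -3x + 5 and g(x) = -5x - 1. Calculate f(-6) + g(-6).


f(-6) = 23
g(-6) = 29
Sum = 52

52


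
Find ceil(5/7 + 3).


5/7 = 0.7143
0.7143 + 3 = 3.7143
ceil(3.7143) = 4

4


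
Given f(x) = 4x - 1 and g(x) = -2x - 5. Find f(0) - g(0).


f(0) = -1
g(0) = -5
Difference = 4

4


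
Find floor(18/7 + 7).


9


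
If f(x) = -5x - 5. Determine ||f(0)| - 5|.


f(0) = -5
|-5| = 5
|5 - 5| = 0

0


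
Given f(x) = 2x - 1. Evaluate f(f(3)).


f(3) = 5
f(5) = 9

9


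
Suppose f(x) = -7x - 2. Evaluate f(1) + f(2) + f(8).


f(1) = -9
f(2) = -16
f(8) = -58
Sum = -83

-83


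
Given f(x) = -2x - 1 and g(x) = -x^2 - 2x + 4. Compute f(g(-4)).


g(-4) = -4
f(-4) = 7

7


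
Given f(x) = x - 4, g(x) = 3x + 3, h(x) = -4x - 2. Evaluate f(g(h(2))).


-31


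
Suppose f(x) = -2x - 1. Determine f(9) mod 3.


f(9) = -19
-19 mod 3 = 2

2


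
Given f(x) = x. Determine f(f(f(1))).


1


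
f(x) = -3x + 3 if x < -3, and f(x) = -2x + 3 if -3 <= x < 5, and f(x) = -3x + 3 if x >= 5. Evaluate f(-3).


-3 satisfies -3 <= x < 5
f(-3) = 9

9


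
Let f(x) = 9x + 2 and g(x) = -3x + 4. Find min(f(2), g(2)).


f(2) = 20
g(2) = -2
min = -2

-2


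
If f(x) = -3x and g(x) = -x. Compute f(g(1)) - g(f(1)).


f(g(1)) = 3
g(f(1)) = 3
Difference = 0

0


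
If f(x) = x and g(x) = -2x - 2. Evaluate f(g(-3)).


4


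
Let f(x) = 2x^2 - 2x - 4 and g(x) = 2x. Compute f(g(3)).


g(3) = 6
f(6) = 2*(6)^2 - 2*(6) - 4 = 56

56


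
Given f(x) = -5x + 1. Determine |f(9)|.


44


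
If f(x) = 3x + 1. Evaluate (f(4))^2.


f(4) = 13
(13)^2 = 169

169


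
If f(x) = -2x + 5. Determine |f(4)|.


f(4) = -3
|-3| = 3

3


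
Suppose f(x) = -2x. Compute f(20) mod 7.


f(20) = -40
-40 mod 7 = 2

2


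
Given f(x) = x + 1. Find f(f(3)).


f(3) = 4
f(4) = 5

5


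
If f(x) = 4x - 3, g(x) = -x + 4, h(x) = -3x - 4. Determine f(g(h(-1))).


h(-1) = -1
g(-1) = 5
f(5) = 17

17


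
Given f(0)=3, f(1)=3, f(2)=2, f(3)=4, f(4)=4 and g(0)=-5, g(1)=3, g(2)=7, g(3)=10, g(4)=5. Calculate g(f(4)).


f(4) = 4
g(4) = 5

5


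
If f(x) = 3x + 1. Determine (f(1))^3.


f(1) = 4
(4)^3 = 64

64


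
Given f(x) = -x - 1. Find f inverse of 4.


Solve -x - 1 = 4
x = (4 + 1) / (-1) = -5

-5


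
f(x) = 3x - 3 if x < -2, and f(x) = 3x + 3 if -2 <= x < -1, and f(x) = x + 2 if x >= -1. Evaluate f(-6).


-21


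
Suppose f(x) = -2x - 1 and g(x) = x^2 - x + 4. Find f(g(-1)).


g(-1) = 6
f(6) = -13

-13


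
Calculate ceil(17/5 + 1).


17/5 = 3.4
3.4 + 1 = 4.4
ceil(4.4) = 5

5


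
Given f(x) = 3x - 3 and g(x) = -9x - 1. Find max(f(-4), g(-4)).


f(-4) = -15
g(-4) = 35
max = 35

35


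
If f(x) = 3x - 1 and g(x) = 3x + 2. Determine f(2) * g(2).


f(2) = 5
g(2) = 8
Product = 40

40


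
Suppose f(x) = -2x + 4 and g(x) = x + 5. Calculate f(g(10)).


g(10) = 15
f(15) = -26

-26


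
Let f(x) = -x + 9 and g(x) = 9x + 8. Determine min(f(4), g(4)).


f(4) = 5
g(4) = 44
min = 5

5


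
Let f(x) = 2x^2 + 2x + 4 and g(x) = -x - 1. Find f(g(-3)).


g(-3) = 2
f(2) = 2*(2)^2 + 2*(2) + 4 = 16

16


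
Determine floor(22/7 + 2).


22/7 = 3.1429
3.1429 + 2 = 5.1429
floor(5.1429) = 5

5


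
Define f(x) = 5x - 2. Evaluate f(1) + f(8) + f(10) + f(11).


f(1) = 3
f(8) = 38
f(10) = 48
f(11) = 53
Sum = 142

142


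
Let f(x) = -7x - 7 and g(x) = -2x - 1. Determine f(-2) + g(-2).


f(-2) = 7
g(-2) = 3
Sum = 10

10


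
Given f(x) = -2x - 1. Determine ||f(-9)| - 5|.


12


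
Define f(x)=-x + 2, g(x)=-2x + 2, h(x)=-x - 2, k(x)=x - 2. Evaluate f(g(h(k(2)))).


k(2) = 0
h(0) = -2
g(-2) = 6
f(6) = -4

-4


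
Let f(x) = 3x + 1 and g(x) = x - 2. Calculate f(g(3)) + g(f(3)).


f(g(3)) = 4
g(f(3)) = 8
Sum = 12

12


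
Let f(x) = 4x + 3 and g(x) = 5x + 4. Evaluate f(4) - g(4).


f(4) = 19
g(4) = 24
Difference = -5

-5


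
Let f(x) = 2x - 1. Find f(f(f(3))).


f(3) = 5
f(5) = 9
f(9) = 17

17


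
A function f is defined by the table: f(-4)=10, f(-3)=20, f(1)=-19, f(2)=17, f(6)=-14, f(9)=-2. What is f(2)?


17


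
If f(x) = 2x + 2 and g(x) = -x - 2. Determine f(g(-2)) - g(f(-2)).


f(g(-2)) = 2
g(f(-2)) = 0
Difference = 2

2


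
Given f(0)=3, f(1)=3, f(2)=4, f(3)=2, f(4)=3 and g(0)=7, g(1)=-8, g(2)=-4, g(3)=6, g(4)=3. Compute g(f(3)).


f(3) = 2
g(2) = -4

-4


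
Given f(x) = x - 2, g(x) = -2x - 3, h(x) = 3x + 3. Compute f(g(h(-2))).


h(-2) = -3
g(-3) = 3
f(3) = 1

1


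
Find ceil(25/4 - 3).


25/4 = 6.25
6.25 - 3 = 3.25
ceil(3.25) = 4

4


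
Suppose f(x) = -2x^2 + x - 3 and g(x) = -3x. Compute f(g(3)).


-174


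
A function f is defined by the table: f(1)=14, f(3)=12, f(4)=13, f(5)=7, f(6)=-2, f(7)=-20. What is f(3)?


Reading from the table at x = 3

12


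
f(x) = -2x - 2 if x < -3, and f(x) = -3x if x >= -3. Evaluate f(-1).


-1 satisfies x >= -3
f(-1) = 3

3


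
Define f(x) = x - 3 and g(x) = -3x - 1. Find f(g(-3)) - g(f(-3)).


f(g(-3)) = 5
g(f(-3)) = 17
Difference = -12

-12


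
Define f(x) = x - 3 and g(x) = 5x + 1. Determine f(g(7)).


g(7) = 36
f(36) = 33

33


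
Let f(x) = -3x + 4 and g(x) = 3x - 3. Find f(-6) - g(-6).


43


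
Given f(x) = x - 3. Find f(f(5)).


f(5) = 2
f(2) = -1

-1


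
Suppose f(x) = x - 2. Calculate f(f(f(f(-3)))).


f(-3) = -5
f(-5) = -7
f(-7) = -9
f(-9) = -11

-11


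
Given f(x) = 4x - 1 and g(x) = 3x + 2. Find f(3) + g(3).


f(3) = 11
g(3) = 11
Sum = 22

22


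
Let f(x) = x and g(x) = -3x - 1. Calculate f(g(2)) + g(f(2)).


-14


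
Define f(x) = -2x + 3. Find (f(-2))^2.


f(-2) = 7
(7)^2 = 49

49


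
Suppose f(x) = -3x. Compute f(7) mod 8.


f(7) = -21
-21 mod 8 = 3

3


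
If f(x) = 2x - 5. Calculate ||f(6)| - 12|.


f(6) = 7
|7| = 7
|7 - 12| = 5

5
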